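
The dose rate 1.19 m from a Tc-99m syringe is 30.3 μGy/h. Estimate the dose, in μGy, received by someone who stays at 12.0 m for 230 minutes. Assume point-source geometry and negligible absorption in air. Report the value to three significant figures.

1.14 μGy

Since intensity falls as 1/r², rate at 12.0 m:
(1.19/12.0)² = 0.009834, so 30.3 × 0.009834 = 0.2980 μGy/h.
Dose = rate × time = 0.2980 μGy/h × 3.833 h = 1.142 μGy.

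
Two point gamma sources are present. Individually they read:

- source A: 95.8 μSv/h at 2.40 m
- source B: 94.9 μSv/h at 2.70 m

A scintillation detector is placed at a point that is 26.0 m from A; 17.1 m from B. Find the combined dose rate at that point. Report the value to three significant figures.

3.18 μSv/h

By superposition, sum each source's inverse-square contribution:
A: 95.8 × (2.40/26.0)² = 0.8163 μSv/h
B: 94.9 × (2.70/17.1)² = 2.366 μSv/h
Total = 0.8163 + 2.366 = 3.182 μSv/h.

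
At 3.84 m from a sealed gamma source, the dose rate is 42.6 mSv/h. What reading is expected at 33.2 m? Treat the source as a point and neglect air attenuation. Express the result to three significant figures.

0.570 mSv/h

By the inverse-square law, the rate at 33.2 m is
(3.84/33.2)² = 0.01338, so 42.6 × 0.01338 = 0.5700 mSv/h.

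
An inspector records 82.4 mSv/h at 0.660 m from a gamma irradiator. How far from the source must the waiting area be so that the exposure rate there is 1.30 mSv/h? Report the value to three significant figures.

By the inverse-square law, d₂ = d₁·√(I₁/I₂).
I₁/I₂ = 82.4/1.30 = 63.38, so d₂ = 0.660 × √63.38 = 5.254 m.

5.25 m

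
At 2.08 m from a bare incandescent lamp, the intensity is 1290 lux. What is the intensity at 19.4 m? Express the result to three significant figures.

Using I₁d₁² = I₂d₂², the rate at 19.4 m is
(2.08/19.4)² = 0.01150, so 1290 × 0.01150 = 14.83 lux.

14.8 lux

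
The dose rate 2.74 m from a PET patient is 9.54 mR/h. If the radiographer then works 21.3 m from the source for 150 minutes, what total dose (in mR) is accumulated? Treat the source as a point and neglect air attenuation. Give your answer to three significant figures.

0.395 mR

Using I₁d₁² = I₂d₂², rate at 21.3 m:
(2.74/21.3)² = 0.01655, so 9.54 × 0.01655 = 0.1579 mR/h.
Dose = rate × time = 0.1579 mR/h × 2.500 h = 0.3948 mR.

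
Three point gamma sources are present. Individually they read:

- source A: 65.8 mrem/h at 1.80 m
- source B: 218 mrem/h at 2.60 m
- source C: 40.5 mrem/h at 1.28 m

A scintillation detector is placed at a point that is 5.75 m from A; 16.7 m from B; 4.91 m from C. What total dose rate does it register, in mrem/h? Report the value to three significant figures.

By superposition, sum each source's inverse-square contribution:
A: 65.8 × (1.80/5.75)² = 6.448 mrem/h
B: 218 × (2.60/16.7)² = 5.284 mrem/h
C: 40.5 × (1.28/4.91)² = 2.752 mrem/h
Total = 6.448 + 5.284 + 2.752 = 14.48 mrem/h.

14.5 mrem/h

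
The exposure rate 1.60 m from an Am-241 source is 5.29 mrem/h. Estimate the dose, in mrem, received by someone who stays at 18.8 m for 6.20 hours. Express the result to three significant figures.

0.238 mrem

Intensity scales as (d₁/d₂)², so rate at 18.8 m:
(1.60/18.8)² = 0.007243, so 5.29 × 0.007243 = 0.03832 mrem/h.
Dose = rate × time = 0.03832 mrem/h × 6.200 h = 0.2376 mrem.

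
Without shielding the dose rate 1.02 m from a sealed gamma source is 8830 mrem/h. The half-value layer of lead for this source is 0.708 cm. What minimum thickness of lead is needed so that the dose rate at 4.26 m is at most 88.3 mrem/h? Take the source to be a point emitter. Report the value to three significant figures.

1.78 cm

At 4.26 m, distance alone gives (1.02/4.26)² = 0.05733, so 8830 × 0.05733 = 506.2 mrem/h.
Further attenuation needed: 506.2/88.3 = 5.733.
n = log₂(5.733) = 2.519 half-value layers.
Thickness = 2.519 × 0.708 cm = 1.783 cm.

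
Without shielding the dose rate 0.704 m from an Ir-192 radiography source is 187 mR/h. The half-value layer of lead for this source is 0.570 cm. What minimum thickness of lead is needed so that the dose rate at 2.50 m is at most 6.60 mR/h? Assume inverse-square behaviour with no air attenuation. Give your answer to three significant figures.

At 2.50 m, distance alone gives 187 × (0.704/2.50)² = 187 × 0.07930 = 14.83 mR/h.
Further attenuation needed: 14.83/6.60 = 2.247.
n = log₂(2.247) = 1.168 half-value layers.
Thickness = 1.168 × 0.570 cm = 0.6658 cm.

0.666 cm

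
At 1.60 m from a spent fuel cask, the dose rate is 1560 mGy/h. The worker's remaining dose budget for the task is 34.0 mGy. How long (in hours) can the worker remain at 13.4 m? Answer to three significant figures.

1.53 h

Since intensity falls as 1/r², rate at 13.4 m:
(1.60/13.4)² = 0.01426, so 1560 × 0.01426 = 22.25 mGy/h.
Stay time = 34.0 mGy ÷ 22.25 mGy/h = 1.528 h.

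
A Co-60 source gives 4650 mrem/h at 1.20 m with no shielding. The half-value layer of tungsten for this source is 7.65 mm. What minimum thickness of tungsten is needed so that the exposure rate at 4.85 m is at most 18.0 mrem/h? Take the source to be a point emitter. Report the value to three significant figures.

At 4.85 m, distance alone gives 4650 × (1.20/4.85)² = 4650 × 0.06122 = 284.7 mrem/h.
Further attenuation needed: 284.7/18.0 = 15.82.
n = log₂(15.82) = 3.984 half-value layers.
Thickness = 3.984 × 7.65 mm = 30.48 mm.

30.5 mm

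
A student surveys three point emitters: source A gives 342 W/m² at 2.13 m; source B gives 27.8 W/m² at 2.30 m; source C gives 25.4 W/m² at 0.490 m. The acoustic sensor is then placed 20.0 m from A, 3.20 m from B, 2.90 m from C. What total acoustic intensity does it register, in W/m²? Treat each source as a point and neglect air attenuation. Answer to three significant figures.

Each source contributes Iᵢ·(dᵢ/rᵢ)²; contributions add.
A: 342 × (2.13/20.0)² = 3.879 W/m²
B: 27.8 × (2.30/3.20)² = 14.36 W/m²
C: 25.4 × (0.490/2.90)² = 0.7252 W/m²
Total = 3.879 + 14.36 + 0.7252 = 18.96 W/m².

19.0 W/m²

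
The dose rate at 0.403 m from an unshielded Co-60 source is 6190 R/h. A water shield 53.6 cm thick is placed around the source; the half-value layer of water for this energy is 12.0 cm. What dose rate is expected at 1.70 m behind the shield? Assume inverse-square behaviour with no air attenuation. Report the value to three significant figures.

15.7 R/h

Distance alone: (0.403/1.70)² = 0.05620, so 6190 × 0.05620 = 347.9 R/h.
Shield: 53.6/12.0 = 4.467 half-value layers → attenuation 2^(−4.467) = 0.04522.
Combined: 347.9 × 0.04522 = 15.73 R/h.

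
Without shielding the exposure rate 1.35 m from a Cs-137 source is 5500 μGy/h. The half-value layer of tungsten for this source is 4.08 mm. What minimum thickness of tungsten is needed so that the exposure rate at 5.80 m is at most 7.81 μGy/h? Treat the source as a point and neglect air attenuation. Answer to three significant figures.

At 5.80 m, distance alone gives (1.35/5.80)² = 0.05418, so 5500 × 0.05418 = 298.0 μGy/h.
Further attenuation needed: 298.0/7.81 = 38.16.
n = log₂(38.16) = 5.254 half-value layers.
Thickness = 5.254 × 4.08 mm = 21.44 mm.

21.4 mm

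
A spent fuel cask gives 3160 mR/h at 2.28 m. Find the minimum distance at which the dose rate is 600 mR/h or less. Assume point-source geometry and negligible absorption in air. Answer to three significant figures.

5.23 m

By the inverse-square law, d₂ = d₁·√(I₁/I₂).
I₁/I₂ = 3160/600 = 5.267, so d₂ = 2.28 × √5.267 = 5.233 m.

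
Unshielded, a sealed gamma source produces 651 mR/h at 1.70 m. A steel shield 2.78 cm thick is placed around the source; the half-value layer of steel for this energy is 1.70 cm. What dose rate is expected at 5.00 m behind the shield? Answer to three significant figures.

Distance alone: 651 × (1.70/5.00)² = 651 × 0.1156 = 75.26 mR/h.
Shield: 2.78/1.70 = 1.635 half-value layers → attenuation 2^(−1.635) = 0.3220.
Combined: 75.26 × 0.3220 = 24.23 mR/h.

24.2 mR/h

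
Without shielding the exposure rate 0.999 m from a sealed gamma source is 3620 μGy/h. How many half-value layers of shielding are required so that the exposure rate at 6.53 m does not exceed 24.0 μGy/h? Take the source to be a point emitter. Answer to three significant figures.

At 6.53 m, distance alone gives 3620 × (0.999/6.53)² = 3620 × 0.02340 = 84.71 μGy/h.
Further attenuation needed: 84.71/24.0 = 3.530.
n = log₂(3.530) = 1.820 half-value layers.

1.82 half-value layers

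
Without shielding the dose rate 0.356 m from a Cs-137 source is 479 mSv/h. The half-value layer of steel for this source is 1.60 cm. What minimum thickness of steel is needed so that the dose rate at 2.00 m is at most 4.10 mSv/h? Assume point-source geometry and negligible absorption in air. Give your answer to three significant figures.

3.02 cm

At 2.00 m, distance alone gives 479 × (0.356/2.00)² = 479 × 0.03168 = 15.17 mSv/h.
Further attenuation needed: 15.17/4.10 = 3.700.
n = log₂(3.700) = 1.888 half-value layers.
Thickness = 1.888 × 1.60 cm = 3.021 cm.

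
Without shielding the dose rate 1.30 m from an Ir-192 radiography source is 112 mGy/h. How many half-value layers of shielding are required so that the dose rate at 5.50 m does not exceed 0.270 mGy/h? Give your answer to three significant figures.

4.53 half-value layers

At 5.50 m, distance alone gives (1.30/5.50)² = 0.05587, so 112 × 0.05587 = 6.257 mGy/h.
Further attenuation needed: 6.257/0.270 = 23.17.
n = log₂(23.17) = 4.534 half-value layers.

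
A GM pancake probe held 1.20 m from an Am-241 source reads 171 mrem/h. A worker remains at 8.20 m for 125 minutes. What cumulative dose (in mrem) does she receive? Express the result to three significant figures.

By the inverse-square law, rate at 8.20 m:
171 × (1.20/8.20)² = 171 × 0.02142 = 3.663 mrem/h.
Dose = rate × time = 3.663 mrem/h × 2.083 h = 7.630 mrem.

7.63 mrem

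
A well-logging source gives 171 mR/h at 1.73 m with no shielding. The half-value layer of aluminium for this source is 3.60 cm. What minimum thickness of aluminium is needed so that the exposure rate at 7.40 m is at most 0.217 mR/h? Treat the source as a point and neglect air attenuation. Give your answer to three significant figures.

19.5 cm

At 7.40 m, distance alone gives (1.73/7.40)² = 0.05465, so 171 × 0.05465 = 9.345 mR/h.
Further attenuation needed: 9.345/0.217 = 43.06.
n = log₂(43.06) = 5.428 half-value layers.
Thickness = 5.428 × 3.60 cm = 19.54 cm.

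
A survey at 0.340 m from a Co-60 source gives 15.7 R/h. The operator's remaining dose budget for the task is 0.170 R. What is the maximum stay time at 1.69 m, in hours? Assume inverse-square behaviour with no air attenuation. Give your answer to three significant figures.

0.268 h

Using I₁d₁² = I₂d₂², rate at 1.69 m:
15.7 × (0.340/1.69)² = 15.7 × 0.04047 = 0.6354 R/h.
Stay time = 0.170 R ÷ 0.6354 R/h = 0.2675 h.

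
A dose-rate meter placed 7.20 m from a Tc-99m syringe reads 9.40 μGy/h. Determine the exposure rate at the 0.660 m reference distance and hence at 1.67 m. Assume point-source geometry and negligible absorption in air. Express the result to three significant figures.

By the inverse-square law,
At 0.660 m: (7.20/0.660)² = 119.0, so 9.40 × 119.0 = 1119 μGy/h
At 1.67 m: 1119 × (0.660/1.67)² = 1119 × 0.1562 = 174.8 μGy/h.

1120 μGy/h; 175 μGy/h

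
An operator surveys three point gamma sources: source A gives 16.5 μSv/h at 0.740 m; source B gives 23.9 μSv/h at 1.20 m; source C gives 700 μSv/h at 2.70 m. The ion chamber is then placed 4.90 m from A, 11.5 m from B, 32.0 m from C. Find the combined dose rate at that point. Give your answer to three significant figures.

By superposition, sum each source's inverse-square contribution:
A: 16.5 × (0.740/4.90)² = 0.3763 μSv/h
B: 23.9 × (1.20/11.5)² = 0.2602 μSv/h
C: 700 × (2.70/32.0)² = 4.983 μSv/h
Total = 0.3763 + 0.2602 + 4.983 = 5.619 μSv/h.

5.62 μSv/h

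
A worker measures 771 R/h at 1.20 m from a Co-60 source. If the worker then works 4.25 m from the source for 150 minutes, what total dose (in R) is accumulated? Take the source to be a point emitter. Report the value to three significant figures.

Using I₁d₁² = I₂d₂², rate at 4.25 m:
771 × (1.20/4.25)² = 771 × 0.07972 = 61.46 R/h.
Dose = rate × time = 61.46 R/h × 2.500 h = 153.7 R.

154 R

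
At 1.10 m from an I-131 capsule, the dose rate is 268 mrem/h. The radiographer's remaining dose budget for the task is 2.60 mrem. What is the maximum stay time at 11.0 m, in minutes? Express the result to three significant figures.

58.2 min

Since intensity falls as 1/r², rate at 11.0 m:
268 × (1.10/11.0)² = 268 × 0.01000 = 2.680 mrem/h.
Stay time = 2.60 mrem ÷ 2.680 mrem/h = 0.9701 h = 58.21 min.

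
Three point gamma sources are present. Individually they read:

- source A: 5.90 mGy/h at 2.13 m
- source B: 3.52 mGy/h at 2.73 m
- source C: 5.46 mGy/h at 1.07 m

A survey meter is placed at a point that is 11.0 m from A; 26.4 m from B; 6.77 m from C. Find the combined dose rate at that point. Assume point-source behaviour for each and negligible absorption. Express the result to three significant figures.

0.395 mGy/h

By superposition, sum each source's inverse-square contribution:
A: 5.90 × (2.13/11.0)² = 0.2212 mGy/h
B: 3.52 × (2.73/26.4)² = 0.03764 mGy/h
C: 5.46 × (1.07/6.77)² = 0.1364 mGy/h
Total = 0.2212 + 0.03764 + 0.1364 = 0.3952 mGy/h.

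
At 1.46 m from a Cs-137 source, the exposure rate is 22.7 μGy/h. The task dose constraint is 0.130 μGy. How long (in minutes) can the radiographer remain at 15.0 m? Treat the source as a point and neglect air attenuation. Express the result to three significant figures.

Using I₁d₁² = I₂d₂², rate at 15.0 m:
22.7 × (1.46/15.0)² = 22.7 × 0.009474 = 0.2151 μGy/h.
Stay time = 0.130 μGy ÷ 0.2151 μGy/h = 0.6044 h = 36.26 min.

36.3 min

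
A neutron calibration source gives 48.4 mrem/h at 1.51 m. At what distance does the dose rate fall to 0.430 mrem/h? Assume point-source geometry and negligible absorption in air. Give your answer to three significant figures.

Since intensity falls as 1/r², d₂ = d₁·√(I₁/I₂).
I₁/I₂ = 48.4/0.430 = 112.6, so d₂ = 1.51 × √112.6 = 16.02 m.

16.0 m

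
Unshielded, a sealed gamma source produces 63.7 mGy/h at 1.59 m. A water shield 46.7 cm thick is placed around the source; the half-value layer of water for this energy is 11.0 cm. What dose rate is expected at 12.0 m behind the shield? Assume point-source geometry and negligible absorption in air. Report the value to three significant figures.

0.0590 mGy/h

Distance alone: 63.7 × (1.59/12.0)² = 63.7 × 0.01756 = 1.119 mGy/h.
Shield: 46.7/11.0 = 4.245 half-value layers → attenuation 2^(−4.245) = 0.05274.
Combined: 1.119 × 0.05274 = 0.05902 mGy/h.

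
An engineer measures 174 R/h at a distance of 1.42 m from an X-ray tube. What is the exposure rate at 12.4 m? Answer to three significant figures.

Applying the 1/r² law, the rate at 12.4 m is
(1.42/12.4)² = 0.01311, so 174 × 0.01311 = 2.281 R/h.

2.28 R/h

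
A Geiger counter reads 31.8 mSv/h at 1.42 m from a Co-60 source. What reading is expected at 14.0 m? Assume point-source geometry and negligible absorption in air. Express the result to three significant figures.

Intensity scales as (d₁/d₂)², so the rate at 14.0 m is
(1.42/14.0)² = 0.01029, so 31.8 × 0.01029 = 0.3272 mSv/h.

0.327 mSv/h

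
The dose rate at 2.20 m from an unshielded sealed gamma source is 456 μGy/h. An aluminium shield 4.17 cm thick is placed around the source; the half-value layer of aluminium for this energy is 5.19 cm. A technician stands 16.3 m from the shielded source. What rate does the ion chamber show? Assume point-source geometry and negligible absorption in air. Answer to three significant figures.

4.76 μGy/h

Distance alone: 456 × (2.20/16.3)² = 456 × 0.01822 = 8.308 μGy/h.
Shield: 4.17/5.19 = 0.8035 half-value layers → attenuation 2^(−0.8035) = 0.5730.
Combined: 8.308 × 0.5730 = 4.760 μGy/h.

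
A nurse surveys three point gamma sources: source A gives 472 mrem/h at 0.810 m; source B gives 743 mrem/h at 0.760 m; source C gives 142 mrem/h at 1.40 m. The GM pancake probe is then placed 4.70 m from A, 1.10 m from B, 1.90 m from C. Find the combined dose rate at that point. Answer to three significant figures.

Each source contributes Iᵢ·(dᵢ/rᵢ)²; contributions add.
A: 472 × (0.810/4.70)² = 14.02 mrem/h
B: 743 × (0.760/1.10)² = 354.7 mrem/h
C: 142 × (1.40/1.90)² = 77.10 mrem/h
Total = 14.02 + 354.7 + 77.10 = 445.8 mrem/h.

446 mrem/h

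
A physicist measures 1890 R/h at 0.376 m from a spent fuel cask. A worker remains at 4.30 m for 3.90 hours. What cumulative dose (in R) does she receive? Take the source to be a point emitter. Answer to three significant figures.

56.4 R

Applying the 1/r² law, rate at 4.30 m:
(0.376/4.30)² = 0.007646, so 1890 × 0.007646 = 14.45 R/h.
Dose = rate × time = 14.45 R/h × 3.900 h = 56.35 R.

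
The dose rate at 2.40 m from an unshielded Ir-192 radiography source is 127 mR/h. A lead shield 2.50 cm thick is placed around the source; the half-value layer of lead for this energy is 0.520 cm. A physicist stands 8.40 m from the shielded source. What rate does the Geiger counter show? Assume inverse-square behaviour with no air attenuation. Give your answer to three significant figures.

Distance alone: 127 × (2.40/8.40)² = 127 × 0.08163 = 10.37 mR/h.
Shield: 2.50/0.520 = 4.808 half-value layers → attenuation 2^(−4.808) = 0.03570.
Combined: 10.37 × 0.03570 = 0.3702 mR/h.

0.370 mR/h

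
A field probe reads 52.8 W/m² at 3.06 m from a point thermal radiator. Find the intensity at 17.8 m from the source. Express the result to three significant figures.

Using I₁d₁² = I₂d₂², the rate at 17.8 m is
52.8 × (3.06/17.8)² = 52.8 × 0.02955 = 1.560 W/m².

1.56 W/m²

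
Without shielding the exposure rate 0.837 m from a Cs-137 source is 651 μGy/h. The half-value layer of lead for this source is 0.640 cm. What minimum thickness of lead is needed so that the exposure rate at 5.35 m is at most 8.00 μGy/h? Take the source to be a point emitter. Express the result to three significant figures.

At 5.35 m, distance alone gives (0.837/5.35)² = 0.02448, so 651 × 0.02448 = 15.94 μGy/h.
Further attenuation needed: 15.94/8.00 = 1.992.
n = log₂(1.992) = 0.9942 half-value layers.
Thickness = 0.9942 × 0.640 cm = 0.6363 cm.

0.636 cm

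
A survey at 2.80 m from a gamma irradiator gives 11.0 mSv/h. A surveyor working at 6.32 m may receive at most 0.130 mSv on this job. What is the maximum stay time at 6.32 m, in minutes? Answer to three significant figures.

3.61 min

Intensity scales as (d₁/d₂)², so rate at 6.32 m:
11.0 × (2.80/6.32)² = 11.0 × 0.1963 = 2.159 mSv/h.
Stay time = 0.130 mSv ÷ 2.159 mSv/h = 0.06021 h = 3.613 min.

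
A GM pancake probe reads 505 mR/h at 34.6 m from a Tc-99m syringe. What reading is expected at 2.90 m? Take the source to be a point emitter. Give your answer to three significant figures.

Intensity scales as (d₁/d₂)², so the rate at 2.90 m is
(34.6/2.90)² = 142.3, so 505 × 142.3 = 71860 mR/h.

71900 mR/h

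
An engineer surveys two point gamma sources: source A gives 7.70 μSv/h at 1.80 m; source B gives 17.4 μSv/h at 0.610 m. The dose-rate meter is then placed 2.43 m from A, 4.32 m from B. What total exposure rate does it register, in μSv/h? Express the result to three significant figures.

4.57 μSv/h

By superposition, sum each source's inverse-square contribution:
A: 7.70 × (1.80/2.43)² = 4.225 μSv/h
B: 17.4 × (0.610/4.32)² = 0.3469 μSv/h
Total = 4.225 + 0.3469 = 4.572 μSv/h.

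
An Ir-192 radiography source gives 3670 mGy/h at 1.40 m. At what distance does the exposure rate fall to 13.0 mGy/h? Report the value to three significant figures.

By the inverse-square law, d₂ = d₁·√(I₁/I₂).
I₁/I₂ = 3670/13.0 = 282.3, so d₂ = 1.40 × √282.3 = 23.52 m.

23.5 m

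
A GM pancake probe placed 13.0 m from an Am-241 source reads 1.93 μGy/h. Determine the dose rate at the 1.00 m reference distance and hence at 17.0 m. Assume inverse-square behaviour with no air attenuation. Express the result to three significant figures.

By the inverse-square law,
At 1.00 m: 1.93 × (13.0/1.00)² = 1.93 × 169.0 = 326.2 μGy/h
At 17.0 m: (1.00/17.0)² = 0.003460, so 326.2 × 0.003460 = 1.129 μGy/h.

326 μGy/h; 1.13 μGy/h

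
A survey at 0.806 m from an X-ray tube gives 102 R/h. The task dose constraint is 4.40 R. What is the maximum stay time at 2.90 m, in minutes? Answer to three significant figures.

Applying the 1/r² law, rate at 2.90 m:
102 × (0.806/2.90)² = 102 × 0.07725 = 7.880 R/h.
Stay time = 4.40 R ÷ 7.880 R/h = 0.5584 h = 33.50 min.

33.5 min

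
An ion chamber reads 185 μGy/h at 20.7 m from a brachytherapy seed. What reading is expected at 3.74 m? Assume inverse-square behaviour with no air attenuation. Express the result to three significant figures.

5670 μGy/h

Since intensity falls as 1/r², the rate at 3.74 m is
185 × (20.7/3.74)² = 185 × 30.63 = 5667 μGy/h.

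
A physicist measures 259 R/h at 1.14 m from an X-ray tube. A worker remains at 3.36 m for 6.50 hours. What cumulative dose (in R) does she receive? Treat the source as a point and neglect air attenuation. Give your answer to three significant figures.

194 R

By the inverse-square law, rate at 3.36 m:
(1.14/3.36)² = 0.1151, so 259 × 0.1151 = 29.81 R/h.
Dose = rate × time = 29.81 R/h × 6.500 h = 193.8 R.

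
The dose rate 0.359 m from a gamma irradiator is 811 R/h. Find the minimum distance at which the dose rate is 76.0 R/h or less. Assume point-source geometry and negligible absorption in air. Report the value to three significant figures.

1.17 m

Applying the 1/r² law, d₂ = d₁·√(I₁/I₂).
I₁/I₂ = 811/76.0 = 10.67, so d₂ = 0.359 × √10.67 = 1.173 m.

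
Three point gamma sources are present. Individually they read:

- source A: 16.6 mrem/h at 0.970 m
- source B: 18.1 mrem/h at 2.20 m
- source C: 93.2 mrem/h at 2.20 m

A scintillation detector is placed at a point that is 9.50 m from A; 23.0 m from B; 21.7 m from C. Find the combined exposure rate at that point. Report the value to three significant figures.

Each source contributes Iᵢ·(dᵢ/rᵢ)²; contributions add.
A: 16.6 × (0.970/9.50)² = 0.1731 mrem/h
B: 18.1 × (2.20/23.0)² = 0.1656 mrem/h
C: 93.2 × (2.20/21.7)² = 0.9579 mrem/h
Total = 0.1731 + 0.1656 + 0.9579 = 1.297 mrem/h.

1.30 mrem/h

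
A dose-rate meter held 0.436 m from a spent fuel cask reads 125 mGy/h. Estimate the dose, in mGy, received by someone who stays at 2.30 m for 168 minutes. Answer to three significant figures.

Since intensity falls as 1/r², rate at 2.30 m:
(0.436/2.30)² = 0.03593, so 125 × 0.03593 = 4.491 mGy/h.
Dose = rate × time = 4.491 mGy/h × 2.800 h = 12.57 mGy.

12.6 mGy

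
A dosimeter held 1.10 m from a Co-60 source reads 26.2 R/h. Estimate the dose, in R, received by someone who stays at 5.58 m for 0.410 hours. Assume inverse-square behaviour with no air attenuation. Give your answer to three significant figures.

0.417 R

Applying the 1/r² law, rate at 5.58 m:
26.2 × (1.10/5.58)² = 26.2 × 0.03886 = 1.018 R/h.
Dose = rate × time = 1.018 R/h × 0.4100 h = 0.4174 R.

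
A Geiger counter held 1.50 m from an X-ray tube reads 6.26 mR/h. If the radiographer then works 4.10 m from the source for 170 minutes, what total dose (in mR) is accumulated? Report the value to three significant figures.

Since intensity falls as 1/r², rate at 4.10 m:
(1.50/4.10)² = 0.1338, so 6.26 × 0.1338 = 0.8376 mR/h.
Dose = rate × time = 0.8376 mR/h × 2.833 h = 2.373 mR.

2.37 mR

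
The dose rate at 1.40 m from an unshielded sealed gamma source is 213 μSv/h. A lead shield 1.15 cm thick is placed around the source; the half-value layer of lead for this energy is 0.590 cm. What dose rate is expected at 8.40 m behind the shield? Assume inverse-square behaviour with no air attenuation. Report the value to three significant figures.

1.53 μSv/h

Distance alone: 213 × (1.40/8.40)² = 213 × 0.02778 = 5.917 μSv/h.
Shield: 1.15/0.590 = 1.949 half-value layers → attenuation 2^(−1.949) = 0.2590.
Combined: 5.917 × 0.2590 = 1.533 μSv/h.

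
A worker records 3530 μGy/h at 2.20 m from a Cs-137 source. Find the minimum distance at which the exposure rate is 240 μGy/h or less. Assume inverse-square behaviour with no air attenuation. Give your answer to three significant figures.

8.44 m

Intensity scales as (d₁/d₂)², so d₂ = d₁·√(I₁/I₂).
I₁/I₂ = 3530/240 = 14.71, so d₂ = 2.20 × √14.71 = 8.438 m.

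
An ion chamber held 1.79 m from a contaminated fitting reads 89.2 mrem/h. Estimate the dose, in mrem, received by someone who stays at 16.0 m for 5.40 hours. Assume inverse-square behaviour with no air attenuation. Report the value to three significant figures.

By the inverse-square law, rate at 16.0 m:
89.2 × (1.79/16.0)² = 89.2 × 0.01252 = 1.117 mrem/h.
Dose = rate × time = 1.117 mrem/h × 5.400 h = 6.032 mrem.

6.03 mrem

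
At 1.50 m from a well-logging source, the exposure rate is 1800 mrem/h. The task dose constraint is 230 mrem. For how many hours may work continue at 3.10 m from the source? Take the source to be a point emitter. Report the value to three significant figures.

0.546 h

By the inverse-square law, rate at 3.10 m:
(1.50/3.10)² = 0.2341, so 1800 × 0.2341 = 421.4 mrem/h.
Stay time = 230 mrem ÷ 421.4 mrem/h = 0.5458 h.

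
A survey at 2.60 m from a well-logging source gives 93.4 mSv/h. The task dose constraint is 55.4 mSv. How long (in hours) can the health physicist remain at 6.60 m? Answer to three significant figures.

By the inverse-square law, rate at 6.60 m:
(2.60/6.60)² = 0.1552, so 93.4 × 0.1552 = 14.50 mSv/h.
Stay time = 55.4 mSv ÷ 14.50 mSv/h = 3.821 h.

3.82 h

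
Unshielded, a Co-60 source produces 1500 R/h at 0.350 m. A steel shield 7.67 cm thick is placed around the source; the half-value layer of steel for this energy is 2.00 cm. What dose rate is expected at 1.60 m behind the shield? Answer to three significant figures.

Distance alone: 1500 × (0.350/1.60)² = 1500 × 0.04785 = 71.77 R/h.
Shield: 7.67/2.00 = 3.835 half-value layers → attenuation 2^(−3.835) = 0.07007.
Combined: 71.77 × 0.07007 = 5.029 R/h.

5.03 R/h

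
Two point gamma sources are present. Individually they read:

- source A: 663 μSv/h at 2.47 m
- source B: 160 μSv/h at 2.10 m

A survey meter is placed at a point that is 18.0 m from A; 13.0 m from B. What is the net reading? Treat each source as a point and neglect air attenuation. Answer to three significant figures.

By superposition, sum each source's inverse-square contribution:
A: 663 × (2.47/18.0)² = 12.48 μSv/h
B: 160 × (2.10/13.0)² = 4.175 μSv/h
Total = 12.48 + 4.175 = 16.66 μSv/h.

16.7 μSv/h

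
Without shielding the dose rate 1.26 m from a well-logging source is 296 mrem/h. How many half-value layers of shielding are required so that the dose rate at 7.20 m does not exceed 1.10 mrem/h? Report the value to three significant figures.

3.04 half-value layers

At 7.20 m, distance alone gives (1.26/7.20)² = 0.03062, so 296 × 0.03062 = 9.064 mrem/h.
Further attenuation needed: 9.064/1.10 = 8.240.
n = log₂(8.240) = 3.043 half-value layers.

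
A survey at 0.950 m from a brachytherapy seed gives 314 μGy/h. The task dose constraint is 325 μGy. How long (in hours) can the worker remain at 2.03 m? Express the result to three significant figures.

4.73 h

Applying the 1/r² law, rate at 2.03 m:
(0.950/2.03)² = 0.2190, so 314 × 0.2190 = 68.77 μGy/h.
Stay time = 325 μGy ÷ 68.77 μGy/h = 4.726 h.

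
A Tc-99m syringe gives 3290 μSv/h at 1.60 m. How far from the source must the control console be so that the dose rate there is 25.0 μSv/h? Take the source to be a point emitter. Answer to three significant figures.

18.4 m

Applying the 1/r² law, d₂ = d₁·√(I₁/I₂).
I₁/I₂ = 3290/25.0 = 131.6, so d₂ = 1.60 × √131.6 = 18.35 m.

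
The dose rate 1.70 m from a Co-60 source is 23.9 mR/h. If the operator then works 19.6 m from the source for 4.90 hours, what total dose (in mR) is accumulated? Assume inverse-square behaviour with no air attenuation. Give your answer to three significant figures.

Applying the 1/r² law, rate at 19.6 m:
(1.70/19.6)² = 0.007523, so 23.9 × 0.007523 = 0.1798 mR/h.
Dose = rate × time = 0.1798 mR/h × 4.900 h = 0.8810 mR.

0.881 mR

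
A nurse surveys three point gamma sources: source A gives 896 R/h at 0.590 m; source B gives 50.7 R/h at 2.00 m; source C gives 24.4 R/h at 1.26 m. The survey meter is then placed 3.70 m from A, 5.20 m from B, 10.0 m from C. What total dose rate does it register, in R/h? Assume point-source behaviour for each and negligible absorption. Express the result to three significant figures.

30.7 R/h

By superposition, sum each source's inverse-square contribution:
A: 896 × (0.590/3.70)² = 22.78 R/h
B: 50.7 × (2.00/5.20)² = 7.500 R/h
C: 24.4 × (1.26/10.0)² = 0.3874 R/h
Total = 22.78 + 7.500 + 0.3874 = 30.67 R/h.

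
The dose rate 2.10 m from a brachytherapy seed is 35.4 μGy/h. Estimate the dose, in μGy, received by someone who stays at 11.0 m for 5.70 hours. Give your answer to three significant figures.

7.35 μGy

Since intensity falls as 1/r², rate at 11.0 m:
(2.10/11.0)² = 0.03645, so 35.4 × 0.03645 = 1.290 μGy/h.
Dose = rate × time = 1.290 μGy/h × 5.700 h = 7.353 μGy.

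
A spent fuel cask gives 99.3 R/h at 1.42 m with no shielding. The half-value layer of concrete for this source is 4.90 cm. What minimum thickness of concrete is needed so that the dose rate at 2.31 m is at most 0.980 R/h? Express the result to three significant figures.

At 2.31 m, distance alone gives 99.3 × (1.42/2.31)² = 99.3 × 0.3779 = 37.53 R/h.
Further attenuation needed: 37.53/0.980 = 38.30.
n = log₂(38.30) = 5.259 half-value layers.
Thickness = 5.259 × 4.90 cm = 25.77 cm.

25.8 cm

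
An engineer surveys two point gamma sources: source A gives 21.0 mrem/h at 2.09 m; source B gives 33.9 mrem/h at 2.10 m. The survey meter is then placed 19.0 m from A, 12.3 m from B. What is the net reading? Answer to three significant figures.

1.24 mrem/h

Each source contributes Iᵢ·(dᵢ/rᵢ)²; contributions add.
A: 21.0 × (2.09/19.0)² = 0.2541 mrem/h
B: 33.9 × (2.10/12.3)² = 0.9882 mrem/h
Total = 0.2541 + 0.9882 = 1.242 mrem/h.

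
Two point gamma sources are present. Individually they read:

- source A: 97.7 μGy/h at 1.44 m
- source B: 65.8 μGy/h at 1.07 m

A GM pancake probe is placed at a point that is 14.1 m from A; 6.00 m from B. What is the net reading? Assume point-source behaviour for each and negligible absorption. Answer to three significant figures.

Each source contributes Iᵢ·(dᵢ/rᵢ)²; contributions add.
A: 97.7 × (1.44/14.1)² = 1.019 μGy/h
B: 65.8 × (1.07/6.00)² = 2.093 μGy/h
Total = 1.019 + 2.093 = 3.112 μGy/h.

3.11 μGy/h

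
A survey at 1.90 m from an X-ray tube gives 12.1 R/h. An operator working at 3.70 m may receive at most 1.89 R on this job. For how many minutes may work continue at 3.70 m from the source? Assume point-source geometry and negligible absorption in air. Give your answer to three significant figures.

Applying the 1/r² law, rate at 3.70 m:
12.1 × (1.90/3.70)² = 12.1 × 0.2637 = 3.191 R/h.
Stay time = 1.89 R ÷ 3.191 R/h = 0.5923 h = 35.54 min.

35.5 min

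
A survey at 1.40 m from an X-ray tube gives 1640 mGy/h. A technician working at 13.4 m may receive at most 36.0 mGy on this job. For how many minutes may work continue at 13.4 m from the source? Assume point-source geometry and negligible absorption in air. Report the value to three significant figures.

Applying the 1/r² law, rate at 13.4 m:
1640 × (1.40/13.4)² = 1640 × 0.01092 = 17.91 mGy/h.
Stay time = 36.0 mGy ÷ 17.91 mGy/h = 2.010 h = 120.6 min.

121 min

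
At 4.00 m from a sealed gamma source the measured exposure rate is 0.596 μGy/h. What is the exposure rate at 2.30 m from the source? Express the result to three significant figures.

Applying the 1/r² law, scaling from 4.00 m to 2.30 m:
0.596 × (4.00/2.30)² = 0.596 × 3.025 = 1.803 μGy/h.

1.80 μGy/h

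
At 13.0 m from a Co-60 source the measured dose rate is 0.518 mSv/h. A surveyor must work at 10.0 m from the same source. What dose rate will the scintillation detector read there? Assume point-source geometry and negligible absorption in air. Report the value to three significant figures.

Intensity scales as (d₁/d₂)², so scaling from 13.0 m to 10.0 m:
0.518 × (13.0/10.0)² = 0.518 × 1.690 = 0.8754 mSv/h.

0.875 mSv/h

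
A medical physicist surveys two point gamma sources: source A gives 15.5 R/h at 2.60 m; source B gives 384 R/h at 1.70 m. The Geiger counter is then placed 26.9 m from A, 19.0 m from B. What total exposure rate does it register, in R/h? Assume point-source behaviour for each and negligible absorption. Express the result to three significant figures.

Each source contributes Iᵢ·(dᵢ/rᵢ)²; contributions add.
A: 15.5 × (2.60/26.9)² = 0.1448 R/h
B: 384 × (1.70/19.0)² = 3.074 R/h
Total = 0.1448 + 3.074 = 3.219 R/h.

3.22 R/h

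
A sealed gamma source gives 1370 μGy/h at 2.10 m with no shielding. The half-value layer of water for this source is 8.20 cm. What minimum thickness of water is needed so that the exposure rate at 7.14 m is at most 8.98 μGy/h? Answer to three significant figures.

30.5 cm

At 7.14 m, distance alone gives (2.10/7.14)² = 0.08651, so 1370 × 0.08651 = 118.5 μGy/h.
Further attenuation needed: 118.5/8.98 = 13.20.
n = log₂(13.20) = 3.722 half-value layers.
Thickness = 3.722 × 8.20 cm = 30.52 cm.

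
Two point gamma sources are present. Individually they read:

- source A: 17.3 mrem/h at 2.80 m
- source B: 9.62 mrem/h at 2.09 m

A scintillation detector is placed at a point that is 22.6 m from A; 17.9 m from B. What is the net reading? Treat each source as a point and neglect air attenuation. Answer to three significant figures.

0.397 mrem/h

Each source contributes Iᵢ·(dᵢ/rᵢ)²; contributions add.
A: 17.3 × (2.80/22.6)² = 0.2655 mrem/h
B: 9.62 × (2.09/17.9)² = 0.1311 mrem/h
Total = 0.2655 + 0.1311 = 0.3966 mrem/h.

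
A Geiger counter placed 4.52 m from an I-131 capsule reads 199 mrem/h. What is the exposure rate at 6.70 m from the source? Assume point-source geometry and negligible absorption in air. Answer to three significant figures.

Using I₁d₁² = I₂d₂², scaling from 4.52 m to 6.70 m:
(4.52/6.70)² = 0.4551, so 199 × 0.4551 = 90.56 mrem/h.

90.6 mrem/h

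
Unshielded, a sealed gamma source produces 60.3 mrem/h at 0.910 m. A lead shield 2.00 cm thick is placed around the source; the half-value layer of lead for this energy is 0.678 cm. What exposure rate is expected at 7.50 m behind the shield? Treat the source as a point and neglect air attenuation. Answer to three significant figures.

0.115 mrem/h

Distance alone: 60.3 × (0.910/7.50)² = 60.3 × 0.01472 = 0.8876 mrem/h.
Shield: 2.00/0.678 = 2.950 half-value layers → attenuation 2^(−2.950) = 0.1294.
Combined: 0.8876 × 0.1294 = 0.1149 mrem/h.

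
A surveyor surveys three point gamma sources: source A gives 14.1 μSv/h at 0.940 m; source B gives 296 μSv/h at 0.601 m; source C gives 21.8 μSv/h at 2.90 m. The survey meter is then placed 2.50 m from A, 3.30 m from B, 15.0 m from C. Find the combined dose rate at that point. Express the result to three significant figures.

Each source contributes Iᵢ·(dᵢ/rᵢ)²; contributions add.
A: 14.1 × (0.940/2.50)² = 1.993 μSv/h
B: 296 × (0.601/3.30)² = 9.818 μSv/h
C: 21.8 × (2.90/15.0)² = 0.8148 μSv/h
Total = 1.993 + 9.818 + 0.8148 = 12.63 μSv/h.

12.6 μSv/h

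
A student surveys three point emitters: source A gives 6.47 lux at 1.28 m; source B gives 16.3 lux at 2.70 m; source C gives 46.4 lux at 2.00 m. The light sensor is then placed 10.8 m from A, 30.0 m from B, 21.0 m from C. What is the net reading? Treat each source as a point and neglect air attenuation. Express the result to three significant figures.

0.644 lux

By superposition, sum each source's inverse-square contribution:
A: 6.47 × (1.28/10.8)² = 0.09088 lux
B: 16.3 × (2.70/30.0)² = 0.1320 lux
C: 46.4 × (2.00/21.0)² = 0.4209 lux
Total = 0.09088 + 0.1320 + 0.4209 = 0.6438 lux.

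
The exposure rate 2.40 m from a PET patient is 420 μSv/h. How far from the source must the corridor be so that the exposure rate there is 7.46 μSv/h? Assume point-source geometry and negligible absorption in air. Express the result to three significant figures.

Applying the 1/r² law, d₂ = d₁·√(I₁/I₂).
I₁/I₂ = 420/7.46 = 56.30, so d₂ = 2.40 × √56.30 = 18.01 m.

18.0 m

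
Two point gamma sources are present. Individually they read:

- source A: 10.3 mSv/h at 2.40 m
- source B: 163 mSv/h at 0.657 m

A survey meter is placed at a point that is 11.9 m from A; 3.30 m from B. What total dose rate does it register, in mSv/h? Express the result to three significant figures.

6.88 mSv/h

By superposition, sum each source's inverse-square contribution:
A: 10.3 × (2.40/11.9)² = 0.4190 mSv/h
B: 163 × (0.657/3.30)² = 6.461 mSv/h
Total = 0.4190 + 6.461 = 6.880 mSv/h.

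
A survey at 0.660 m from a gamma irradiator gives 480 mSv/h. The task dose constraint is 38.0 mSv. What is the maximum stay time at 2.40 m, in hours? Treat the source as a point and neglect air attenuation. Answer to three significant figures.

1.05 h

Applying the 1/r² law, rate at 2.40 m:
(0.660/2.40)² = 0.07563, so 480 × 0.07563 = 36.30 mSv/h.
Stay time = 38.0 mSv ÷ 36.30 mSv/h = 1.047 h.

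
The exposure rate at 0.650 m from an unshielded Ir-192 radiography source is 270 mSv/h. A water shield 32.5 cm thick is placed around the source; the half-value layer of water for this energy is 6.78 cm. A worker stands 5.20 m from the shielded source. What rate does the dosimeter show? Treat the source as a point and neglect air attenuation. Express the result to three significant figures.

0.152 mSv/h

Distance alone: (0.650/5.20)² = 0.01562, so 270 × 0.01562 = 4.217 mSv/h.
Shield: 32.5/6.78 = 4.794 half-value layers → attenuation 2^(−4.794) = 0.03605.
Combined: 4.217 × 0.03605 = 0.1520 mSv/h.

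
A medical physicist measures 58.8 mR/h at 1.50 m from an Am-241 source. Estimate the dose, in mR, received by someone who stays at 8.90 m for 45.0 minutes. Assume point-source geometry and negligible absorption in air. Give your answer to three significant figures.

1.25 mR

By the inverse-square law, rate at 8.90 m:
58.8 × (1.50/8.90)² = 58.8 × 0.02841 = 1.671 mR/h.
Dose = rate × time = 1.671 mR/h × 0.7500 h = 1.253 mR.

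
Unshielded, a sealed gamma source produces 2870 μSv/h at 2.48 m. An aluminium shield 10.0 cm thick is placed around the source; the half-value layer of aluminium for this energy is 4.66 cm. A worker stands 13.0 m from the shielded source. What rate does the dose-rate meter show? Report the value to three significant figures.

23.6 μSv/h

Distance alone: 2870 × (2.48/13.0)² = 2870 × 0.03639 = 104.4 μSv/h.
Shield: 10.0/4.66 = 2.146 half-value layers → attenuation 2^(−2.146) = 0.2259.
Combined: 104.4 × 0.2259 = 23.58 μSv/h.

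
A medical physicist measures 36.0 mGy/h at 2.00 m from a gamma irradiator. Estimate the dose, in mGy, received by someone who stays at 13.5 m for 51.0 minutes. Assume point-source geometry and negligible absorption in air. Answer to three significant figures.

Since intensity falls as 1/r², rate at 13.5 m:
(2.00/13.5)² = 0.02195, so 36.0 × 0.02195 = 0.7902 mGy/h.
Dose = rate × time = 0.7902 mGy/h × 0.8500 h = 0.6717 mGy.

0.672 mGy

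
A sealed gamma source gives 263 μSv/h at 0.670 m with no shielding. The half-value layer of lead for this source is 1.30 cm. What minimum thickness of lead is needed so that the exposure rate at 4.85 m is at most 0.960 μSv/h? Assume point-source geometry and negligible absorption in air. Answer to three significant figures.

3.10 cm

At 4.85 m, distance alone gives (0.670/4.85)² = 0.01908, so 263 × 0.01908 = 5.018 μSv/h.
Further attenuation needed: 5.018/0.960 = 5.227.
n = log₂(5.227) = 2.386 half-value layers.
Thickness = 2.386 × 1.30 cm = 3.102 cm.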